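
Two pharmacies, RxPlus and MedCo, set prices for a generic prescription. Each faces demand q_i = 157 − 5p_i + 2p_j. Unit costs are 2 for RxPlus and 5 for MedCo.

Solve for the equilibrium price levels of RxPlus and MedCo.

21.1875, 22.4375

RxPlus's profit: π = (p_{RxPlus} − 2)(157 − 5p_{RxPlus} + 2p_{MedCo}).
∂π/∂p_{RxPlus} = 167 − 10p_{RxPlus} + 2p_{MedCo} = 0 ⇒ p_{RxPlus} = 16.7 + 0.2p_{MedCo}.
Similarly p_{MedCo} = 18.2 + 0.2p_{RxPlus}.
Plugging p_{MedCo} into RxPlus's best response: p_{RxPlus} = 16.7 + 0.2(18.2 + 0.2p_{RxPlus}) ⇒ 0.96p_{RxPlus} = 20.34, so p_{RxPlus} = 21.1875.
Then p_{MedCo} = 18.2 + 0.2·21.1875 = 22.4375.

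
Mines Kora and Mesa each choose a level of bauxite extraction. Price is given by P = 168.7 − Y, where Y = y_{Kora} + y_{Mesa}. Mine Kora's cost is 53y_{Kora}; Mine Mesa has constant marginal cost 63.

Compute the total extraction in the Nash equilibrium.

73.8

Mine Kora's profit: π = y_{Kora}(168.7 − (y_{Kora} + y_{Mesa})) − 53y_{Kora}.
∂π/∂y_{Kora} = 115.7 − 2y_{Kora} − y_{Mesa} = 0, so y_{Kora} = 57.85 − 0.5y_{Mesa}.
By the same steps for Mesa: y_{Mesa} = 52.85 − 0.5y_{Kora}.
Substituting the second reaction function into the first: y_{Kora} = 57.85 − 0.5(52.85 − 0.5y_{Kora}), which gives 0.75y_{Kora} = 31.425 ⇒ y_{Kora} = 41.9.
Then y_{Mesa} = 52.85 − 0.5·41.9 = 31.9.
Total extraction: 41.9 + 31.9 = 73.8.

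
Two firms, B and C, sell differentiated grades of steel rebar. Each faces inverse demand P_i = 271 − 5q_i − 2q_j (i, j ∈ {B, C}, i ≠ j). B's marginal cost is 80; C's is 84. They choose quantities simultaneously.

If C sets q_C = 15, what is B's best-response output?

Firm B's profit: π = q_B(271 − 5q_B − 2q_C) − 80q_B.
∂π/∂q_B = 191 − 10q_B − 2q_C = 0 ⇒ q_B = 19.1 − 0.2q_C.
At q_C = 15: q_B = 19.1 − 0.2·15 = 16.1.

16.1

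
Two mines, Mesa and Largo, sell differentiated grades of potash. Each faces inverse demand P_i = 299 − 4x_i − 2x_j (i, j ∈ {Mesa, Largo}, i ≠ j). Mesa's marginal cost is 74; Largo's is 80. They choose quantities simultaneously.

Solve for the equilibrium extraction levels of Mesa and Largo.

22.7, 21.7

Mine Mesa's profit: π = x_{Mesa}(299 − 4x_{Mesa} − 2x_{Largo}) − 74x_{Mesa}.
∂π/∂x_{Mesa} = 225 − 8x_{Mesa} − 2x_{Largo} = 0 ⇒ x_{Mesa} = 28.125 − 0.25x_{Largo}.
Similarly x_{Largo} = 27.375 − 0.25x_{Mesa}.
Substituting the second reaction function into the first: x_{Mesa} = 28.125 − 0.25(27.375 − 0.25x_{Mesa}), which gives 0.9375x_{Mesa} = 681/32 ⇒ x_{Mesa} = 22.7.
Then x_{Largo} = 27.375 − 0.25·22.7 = 21.7.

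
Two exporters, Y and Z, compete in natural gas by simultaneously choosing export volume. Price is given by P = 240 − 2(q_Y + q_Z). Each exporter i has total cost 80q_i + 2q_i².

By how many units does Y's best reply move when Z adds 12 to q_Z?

Exporter Y's profit: π = q_Y(240 − 2(q_Y + q_Z)) − 80q_Y − 2q_Y².
∂π/∂q_Y = 160 − 8q_Y − 2q_Z = 0, so q_Y = 20 − 0.25q_Z.
The reaction-function slope is −0.25, so a 12-unit rise in q_Z moves q_Y by −0.25 × 12 = −3. Y's best response falls — the actions are strategic substitutes.

-3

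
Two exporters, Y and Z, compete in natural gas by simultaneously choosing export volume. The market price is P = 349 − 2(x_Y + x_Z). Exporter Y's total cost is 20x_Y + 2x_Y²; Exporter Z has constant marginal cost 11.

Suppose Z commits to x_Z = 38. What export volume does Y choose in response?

Exporter Y's profit: π = x_Y(349 − 2(x_Y + x_Z)) − 20x_Y − 2x_Y².
∂π/∂x_Y = 329 − 8x_Y − 2x_Z = 0, so x_Y = 41.125 − 0.25x_Z.
At x_Z = 38: x_Y = 41.125 − 0.25·38 = 31.625.

31.625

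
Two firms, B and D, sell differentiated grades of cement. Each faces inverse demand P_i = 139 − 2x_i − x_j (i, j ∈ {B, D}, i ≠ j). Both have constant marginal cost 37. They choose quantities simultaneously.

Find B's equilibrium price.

77.8

Firm B's profit: π = x_B(139 − 2x_B − x_D) − 37x_B.
∂π/∂x_B = 102 − 4x_B − x_D = 0 ⇒ x_B = 25.5 − 0.25x_D.
Setting x_B = x_D in the reaction function: x_B = 25.5 − 0.25x_B, so x_B = 25.5 / 1.25 = 20.4.
P_B = 139 − 2·20.4 − 20.4 = 77.8.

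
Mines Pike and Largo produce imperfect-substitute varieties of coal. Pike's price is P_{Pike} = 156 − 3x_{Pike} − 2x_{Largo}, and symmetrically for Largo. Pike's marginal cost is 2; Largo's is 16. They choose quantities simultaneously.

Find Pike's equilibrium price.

62.375

Mine Pike's profit: π = x_{Pike}(156 − 3x_{Pike} − 2x_{Largo}) − 2x_{Pike}.
∂π/∂x_{Pike} = 154 − 6x_{Pike} − 2x_{Largo} = 0 ⇒ x_{Pike} = 77/3 − (1/3)x_{Largo}.
Similarly x_{Largo} = 70/3 − (1/3)x_{Pike}.
Plugging x_{Largo} into Pike's best response: x_{Pike} = 77/3 − (1/3)(70/3 − (1/3)x_{Pike}) ⇒ (8/9)x_{Pike} = 161/9, so x_{Pike} = 20.125.
Then x_{Largo} = 70/3 − (1/3)·20.125 = 16.625.
P_{Pike} = 156 − 3·20.125 − 2·16.625 = 62.375.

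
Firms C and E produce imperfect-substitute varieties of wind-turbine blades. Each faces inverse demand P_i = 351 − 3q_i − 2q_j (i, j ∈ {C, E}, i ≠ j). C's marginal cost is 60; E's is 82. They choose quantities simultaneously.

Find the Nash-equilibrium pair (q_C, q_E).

37.75, 32.25

Firm C's profit: π = q_C(351 − 3q_C − 2q_E) − 60q_C.
∂π/∂q_C = 291 − 6q_C − 2q_E = 0 ⇒ q_C = 48.5 − (1/3)q_E.
Similarly q_E = 269/6 − (1/3)q_C.
Plugging q_E into C's best response: q_C = 48.5 − (1/3)(269/6 − (1/3)q_C) ⇒ (8/9)q_C = 302/9, so q_C = 37.75.
Then q_E = 269/6 − (1/3)·37.75 = 32.25.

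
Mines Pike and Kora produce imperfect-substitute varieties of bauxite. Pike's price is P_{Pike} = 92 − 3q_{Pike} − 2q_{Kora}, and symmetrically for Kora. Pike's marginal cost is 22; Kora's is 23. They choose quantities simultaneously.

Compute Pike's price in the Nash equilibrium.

48.4375

Mine Pike's profit: π = q_{Pike}(92 − 3q_{Pike} − 2q_{Kora}) − 22q_{Pike}.
∂π/∂q_{Pike} = 70 − 6q_{Pike} − 2q_{Kora} = 0 ⇒ q_{Pike} = 35/3 − (1/3)q_{Kora}.
Similarly q_{Kora} = 11.5 − (1/3)q_{Pike}.
Plugging q_{Kora} into Pike's best response: q_{Pike} = 35/3 − (1/3)(11.5 − (1/3)q_{Pike}) ⇒ (8/9)q_{Pike} = 47/6, so q_{Pike} = 8.8125.
Then q_{Kora} = 11.5 − (1/3)·8.8125 = 8.5625.
P_{Pike} = 92 − 3·8.8125 − 2·8.5625 = 48.4375.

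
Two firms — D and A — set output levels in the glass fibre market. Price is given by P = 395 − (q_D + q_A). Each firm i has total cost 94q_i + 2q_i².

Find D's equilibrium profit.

Firm D's profit: π = q_D(395 − (q_D + q_A)) − 94q_D − 2q_D².
∂π/∂q_D = 301 − 6q_D − q_A = 0, so q_D = 301/6 − (1/6)q_A.
The game is symmetric, so in equilibrium q_A = q_D: the reaction function gives (7/6)q_D = 301/6, hence q_D = 43.
Price P = 395 − 86 = 309.
D's profit: (309 − 94)·43 − 2(43)² = 5547.

5547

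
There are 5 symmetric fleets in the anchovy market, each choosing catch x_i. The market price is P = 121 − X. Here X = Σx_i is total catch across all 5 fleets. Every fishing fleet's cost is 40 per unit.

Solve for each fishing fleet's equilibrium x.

A representative fishing fleet's profit is π_i = x_i(121 − X) − 40x_i, with X = x_i + Σ_{j≠i} x_j.
First-order condition: 81 − 2x_i − Σ_{j≠i} x_j = 0.
With identical fishing fleets, set every x_j = x: then 81 − 2x − 4x = 0, i.e. x = 81/6 = 13.5.

13.5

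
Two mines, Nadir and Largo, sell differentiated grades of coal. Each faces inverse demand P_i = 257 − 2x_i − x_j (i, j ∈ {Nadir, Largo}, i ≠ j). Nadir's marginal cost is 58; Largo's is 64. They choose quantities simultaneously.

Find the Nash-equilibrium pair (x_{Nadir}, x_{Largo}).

40.2, 38.2

Mine Nadir's profit: π = x_{Nadir}(257 − 2x_{Nadir} − x_{Largo}) − 58x_{Nadir}.
∂π/∂x_{Nadir} = 199 − 4x_{Nadir} − x_{Largo} = 0 ⇒ x_{Nadir} = 49.75 − 0.25x_{Largo}.
Similarly x_{Largo} = 48.25 − 0.25x_{Nadir}.
Solving the two reaction functions simultaneously: (1 − (−0.25)(−0.25))x_{Nadir} = 49.75 − 0.25·48.25, so 0.9375x_{Nadir} = 37.6875 and x_{Nadir} = 40.2.
Then x_{Largo} = 48.25 − 0.25·40.2 = 38.2.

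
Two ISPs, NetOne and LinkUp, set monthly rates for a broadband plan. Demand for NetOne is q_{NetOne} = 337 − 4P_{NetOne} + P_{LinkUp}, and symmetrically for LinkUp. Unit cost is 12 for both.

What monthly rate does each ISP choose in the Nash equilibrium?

55

NetOne's profit: π = (P_{NetOne} − 12)(337 − 4P_{NetOne} + P_{LinkUp}).
∂π/∂P_{NetOne} = 385 − 8P_{NetOne} + P_{LinkUp} = 0 ⇒ P_{NetOne} = 48.125 + 0.125P_{LinkUp}.
The game is symmetric, so in equilibrium P_{LinkUp} = P_{NetOne}: the reaction function gives 0.875P_{NetOne} = 48.125, hence P_{NetOne} = 55.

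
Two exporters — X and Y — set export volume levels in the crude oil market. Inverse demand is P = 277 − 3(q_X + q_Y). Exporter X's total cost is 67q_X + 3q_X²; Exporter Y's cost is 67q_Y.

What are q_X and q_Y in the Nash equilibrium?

Exporter X's profit: π = q_X(277 − 3(q_X + q_Y)) − 67q_X − 3q_X².
∂π/∂q_X = 210 − 12q_X − 3q_Y = 0, so q_X = 17.5 − 0.25q_Y.
For Y: ∂π/∂q_Y = 210 − 6q_Y − 3q_X = 0 ⇒ q_Y = 35 − 0.5q_X.
Plugging q_Y into X's best response: q_X = 17.5 − 0.25(35 − 0.5q_X) ⇒ 0.875q_X = 8.75, so q_X = 10.
Then q_Y = 35 − 0.5·10 = 30.

10, 30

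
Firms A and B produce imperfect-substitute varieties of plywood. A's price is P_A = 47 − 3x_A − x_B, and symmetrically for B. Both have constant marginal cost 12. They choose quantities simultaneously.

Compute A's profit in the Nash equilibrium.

75

Firm A's profit: π = x_A(47 − 3x_A − x_B) − 12x_A.
∂π/∂x_A = 35 − 6x_A − x_B = 0 ⇒ x_A = 35/6 − (1/6)x_B.
Setting x_A = x_B in the reaction function: x_A = 35/6 − (1/6)x_A, so x_A = (35/6) / (7/6) = 5.
P_A = 47 − 3·5 − 5 = 27.
Profit = (27 − 12)·5 = 75.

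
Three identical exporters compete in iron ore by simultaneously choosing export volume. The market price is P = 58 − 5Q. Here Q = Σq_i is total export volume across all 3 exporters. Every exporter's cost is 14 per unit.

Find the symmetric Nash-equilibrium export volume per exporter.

A representative exporter's profit is π_i = q_i(58 − 5Q) − 14q_i, with Q = q_i + Σ_{j≠i} q_j.
First-order condition: 44 − 10q_i − 5Σ_{j≠i} q_j = 0.
In a symmetric equilibrium every exporter chooses the same q, so Σ_{j≠i} q_j = 2q. The condition becomes 44 − 20q = 0, giving q = 44/20 = 2.2.

2.2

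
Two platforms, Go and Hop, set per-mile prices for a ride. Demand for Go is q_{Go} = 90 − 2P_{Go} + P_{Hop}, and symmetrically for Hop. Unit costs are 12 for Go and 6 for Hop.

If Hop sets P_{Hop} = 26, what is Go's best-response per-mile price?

35

Go's profit: π = (P_{Go} − 12)(90 − 2P_{Go} + P_{Hop}).
∂π/∂P_{Go} = 114 − 4P_{Go} + P_{Hop} = 0 ⇒ P_{Go} = 28.5 + 0.25P_{Hop}.
At P_{Hop} = 26: P_{Go} = 28.5 + 0.25·26 = 35.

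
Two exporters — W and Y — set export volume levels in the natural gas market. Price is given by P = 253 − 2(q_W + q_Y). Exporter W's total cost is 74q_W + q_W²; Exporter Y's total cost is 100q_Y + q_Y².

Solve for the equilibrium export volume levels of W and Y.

Exporter W's profit: π = q_W(253 − 2(q_W + q_Y)) − 74q_W − q_W².
∂π/∂q_W = 179 − 6q_W − 2q_Y = 0, so q_W = 179/6 − (1/3)q_Y.
By the same steps for Y: q_Y = 25.5 − (1/3)q_W.
Plugging q_Y into W's best response: q_W = 179/6 − (1/3)(25.5 − (1/3)q_W) ⇒ (8/9)q_W = 64/3, so q_W = 24.
Then q_Y = 25.5 − (1/3)·24 = 17.5.

24, 17.5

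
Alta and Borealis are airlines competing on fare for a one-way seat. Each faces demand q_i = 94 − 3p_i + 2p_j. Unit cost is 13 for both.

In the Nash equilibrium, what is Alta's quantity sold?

Alta's profit: π = (p_{Alta} − 13)(94 − 3p_{Alta} + 2p_{Borealis}).
∂π/∂p_{Alta} = 133 − 6p_{Alta} + 2p_{Borealis} = 0 ⇒ p_{Alta} = 133/6 + (1/3)p_{Borealis}.
Setting p_{Alta} = p_{Borealis} in the reaction function: p_{Alta} = 133/6 + (1/3)p_{Alta}, so p_{Alta} = (133/6) / (2/3) = 33.25.
q_{Alta} = 94 − 3·33.25 + 2·33.25 = 60.75.

60.75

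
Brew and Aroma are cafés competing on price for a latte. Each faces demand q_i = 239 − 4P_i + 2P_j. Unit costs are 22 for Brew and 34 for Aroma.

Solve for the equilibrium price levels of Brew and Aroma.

Brew's profit: π = (P_{Brew} − 22)(239 − 4P_{Brew} + 2P_{Aroma}).
∂π/∂P_{Brew} = 327 − 8P_{Brew} + 2P_{Aroma} = 0 ⇒ P_{Brew} = 40.875 + 0.25P_{Aroma}.
Similarly P_{Aroma} = 46.875 + 0.25P_{Brew}.
Substituting the second reaction function into the first: P_{Brew} = 40.875 + 0.25(46.875 + 0.25P_{Brew}), which gives 0.9375P_{Brew} = 1683/32 ⇒ P_{Brew} = 56.1.
Then P_{Aroma} = 46.875 + 0.25·56.1 = 60.9.

56.1, 60.9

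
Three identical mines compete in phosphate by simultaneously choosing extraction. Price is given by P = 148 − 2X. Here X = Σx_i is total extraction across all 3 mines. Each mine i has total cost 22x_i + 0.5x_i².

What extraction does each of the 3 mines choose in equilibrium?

14

A representative mine's profit is π_i = x_i(148 − 2X) − 22x_i − 0.5x_i², with X = x_i + Σ_{j≠i} x_j.
First-order condition: 126 − 5x_i − 2Σ_{j≠i} x_j = 0.
Imposing symmetry (x_j = x for all j) turns Σ_{j≠i} x_j into 2x, so 126 = 9x and x = 14.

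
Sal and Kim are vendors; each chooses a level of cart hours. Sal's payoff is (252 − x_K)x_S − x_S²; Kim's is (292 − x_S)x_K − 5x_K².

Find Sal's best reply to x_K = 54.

Expanding Sal's payoff: 252x_S − x_Kx_S − x_S².
∂π/∂x_S = 252 − x_K − 2x_S = 0, so x_S = 126 − 0.5x_K.
At x_K = 54: x_S = 126 − 0.5·54 = 99.

99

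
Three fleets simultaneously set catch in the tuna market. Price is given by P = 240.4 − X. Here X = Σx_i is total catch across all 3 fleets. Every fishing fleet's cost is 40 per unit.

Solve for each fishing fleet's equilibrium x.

50.1

A representative fishing fleet's profit is π_i = x_i(240.4 − X) − 40x_i, with X = x_i + Σ_{j≠i} x_j.
First-order condition: 200.4 − 2x_i − Σ_{j≠i} x_j = 0.
Imposing symmetry (x_j = x for all j) turns Σ_{j≠i} x_j into 2x, so 200.4 = 4x and x = 50.1.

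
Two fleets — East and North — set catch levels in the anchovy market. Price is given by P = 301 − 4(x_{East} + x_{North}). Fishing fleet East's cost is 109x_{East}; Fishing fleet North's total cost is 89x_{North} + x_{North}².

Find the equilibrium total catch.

31.25

Fishing fleet East's profit: π = x_{East}(301 − 4(x_{East} + x_{North})) − 109x_{East}.
∂π/∂x_{East} = 192 − 8x_{East} − 4x_{North} = 0, so x_{East} = 24 − 0.5x_{North}.
For North: ∂π/∂x_{North} = 212 − 10x_{North} − 4x_{East} = 0 ⇒ x_{North} = 21.2 − 0.4x_{East}.
Solving the two reaction functions simultaneously: (1 − (−0.5)(−0.4))x_{East} = 24 − 0.5·21.2, so 0.8x_{East} = 13.4 and x_{East} = 16.75.
Then x_{North} = 21.2 − 0.4·16.75 = 14.5.
Total catch: 16.75 + 14.5 = 31.25.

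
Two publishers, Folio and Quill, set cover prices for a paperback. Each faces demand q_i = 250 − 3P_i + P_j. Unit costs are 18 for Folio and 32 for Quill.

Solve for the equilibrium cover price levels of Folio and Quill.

Folio's profit: π = (P_{Folio} − 18)(250 − 3P_{Folio} + P_{Quill}).
∂π/∂P_{Folio} = 304 − 6P_{Folio} + P_{Quill} = 0 ⇒ P_{Folio} = 152/3 + (1/6)P_{Quill}.
Similarly P_{Quill} = 173/3 + (1/6)P_{Folio}.
Solving the two reaction functions simultaneously: (1 − (1/6)(1/6))P_{Folio} = 152/3 + (1/6)·(173/3), so (35/36)P_{Folio} = 1085/18 and P_{Folio} = 62.
Then P_{Quill} = 173/3 + (1/6)·62 = 68.

62, 68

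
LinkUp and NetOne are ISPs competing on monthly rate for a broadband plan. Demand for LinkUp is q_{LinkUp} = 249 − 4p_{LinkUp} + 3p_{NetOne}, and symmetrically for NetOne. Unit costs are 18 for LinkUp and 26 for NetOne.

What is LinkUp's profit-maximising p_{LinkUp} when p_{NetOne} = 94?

75.375

LinkUp's profit: π = (p_{LinkUp} − 18)(249 − 4p_{LinkUp} + 3p_{NetOne}).
∂π/∂p_{LinkUp} = 321 − 8p_{LinkUp} + 3p_{NetOne} = 0 ⇒ p_{LinkUp} = 40.125 + 0.375p_{NetOne}.
At p_{NetOne} = 94: p_{LinkUp} = 40.125 + 0.375·94 = 75.375.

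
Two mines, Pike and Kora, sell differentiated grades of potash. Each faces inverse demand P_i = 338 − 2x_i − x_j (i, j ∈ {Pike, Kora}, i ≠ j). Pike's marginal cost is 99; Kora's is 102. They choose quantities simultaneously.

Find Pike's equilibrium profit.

4608

Mine Pike's profit: π = x_{Pike}(338 − 2x_{Pike} − x_{Kora}) − 99x_{Pike}.
∂π/∂x_{Pike} = 239 − 4x_{Pike} − x_{Kora} = 0 ⇒ x_{Pike} = 59.75 − 0.25x_{Kora}.
Similarly x_{Kora} = 59 − 0.25x_{Pike}.
Plugging x_{Kora} into Pike's best response: x_{Pike} = 59.75 − 0.25(59 − 0.25x_{Pike}) ⇒ 0.9375x_{Pike} = 45, so x_{Pike} = 48.
Then x_{Kora} = 59 − 0.25·48 = 47.
P_{Pike} = 338 − 2·48 − 47 = 195.
Profit = (195 − 99)·48 = 4608.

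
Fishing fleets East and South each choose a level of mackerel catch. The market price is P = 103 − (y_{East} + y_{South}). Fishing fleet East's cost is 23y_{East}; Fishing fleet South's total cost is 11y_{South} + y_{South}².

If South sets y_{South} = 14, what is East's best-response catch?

33

Fishing fleet East's profit: π = y_{East}(103 − (y_{East} + y_{South})) − 23y_{East}.
∂π/∂y_{East} = 80 − 2y_{East} − y_{South} = 0, so y_{East} = 40 − 0.5y_{South}.
At y_{South} = 14: y_{East} = 40 − 0.5·14 = 33.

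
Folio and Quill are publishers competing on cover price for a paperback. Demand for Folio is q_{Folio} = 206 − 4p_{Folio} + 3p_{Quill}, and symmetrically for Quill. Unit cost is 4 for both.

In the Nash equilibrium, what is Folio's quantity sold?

161.6

Folio's profit: π = (p_{Folio} − 4)(206 − 4p_{Folio} + 3p_{Quill}).
∂π/∂p_{Folio} = 222 − 8p_{Folio} + 3p_{Quill} = 0 ⇒ p_{Folio} = 27.75 + 0.375p_{Quill}.
Setting p_{Folio} = p_{Quill} in the reaction function: p_{Folio} = 27.75 + 0.375p_{Folio}, so p_{Folio} = 27.75 / 0.625 = 44.4.
q_{Folio} = 206 − 4·44.4 + 3·44.4 = 161.6.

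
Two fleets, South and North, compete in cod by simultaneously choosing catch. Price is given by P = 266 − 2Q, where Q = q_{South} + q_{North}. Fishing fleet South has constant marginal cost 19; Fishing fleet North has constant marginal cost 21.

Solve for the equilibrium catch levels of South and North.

Fishing fleet South's profit: π = q_{South}(266 − 2(q_{South} + q_{North})) − 19q_{South}.
∂π/∂q_{South} = 247 − 4q_{South} − 2q_{North} = 0, so q_{South} = 61.75 − 0.5q_{North}.
By the same steps for North: q_{North} = 61.25 − 0.5q_{South}.
Plugging q_{North} into South's best response: q_{South} = 61.75 − 0.5(61.25 − 0.5q_{South}) ⇒ 0.75q_{South} = 31.125, so q_{South} = 41.5.
Then q_{North} = 61.25 − 0.5·41.5 = 40.5.

41.5, 40.5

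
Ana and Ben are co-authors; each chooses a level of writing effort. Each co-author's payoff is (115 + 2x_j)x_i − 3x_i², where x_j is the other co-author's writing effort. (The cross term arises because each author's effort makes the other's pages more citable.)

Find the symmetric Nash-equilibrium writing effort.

Ana's payoff is (115 + 2x_B)x_A − 3x_A².
∂π/∂x_A = 115 + 2x_B − 6x_A = 0, so x_A = 115/6 + (1/3)x_B.
Setting x_A = x_B in the reaction function: x_A = 115/6 + (1/3)x_A, so x_A = (115/6) / (2/3) = 28.75.

28.75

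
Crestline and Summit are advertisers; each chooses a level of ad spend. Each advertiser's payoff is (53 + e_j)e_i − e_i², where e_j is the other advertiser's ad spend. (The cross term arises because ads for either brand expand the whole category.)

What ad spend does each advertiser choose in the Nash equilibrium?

53

Crestline's payoff is (53 + e_S)e_C − e_C².
∂π/∂e_C = 53 + e_S − 2e_C = 0, so e_C = 26.5 + 0.5e_S.
Setting e_C = e_S in the reaction function: e_C = 26.5 + 0.5e_C, so e_C = 26.5 / 0.5 = 53.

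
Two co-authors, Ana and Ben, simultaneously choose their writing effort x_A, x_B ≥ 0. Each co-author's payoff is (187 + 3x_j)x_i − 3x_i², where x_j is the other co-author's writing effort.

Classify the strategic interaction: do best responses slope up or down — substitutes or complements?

Ana's payoff is (187 + 3x_B)x_A − 3x_A².
∂π/∂x_A = 187 + 3x_B − 6x_A = 0, so x_A = 187/6 + 0.5x_B.
The best-response slope dx_A/dx_B = 0.5 > 0: the reaction function is upward-sloping, so the choices are strategic complements.

strategic complements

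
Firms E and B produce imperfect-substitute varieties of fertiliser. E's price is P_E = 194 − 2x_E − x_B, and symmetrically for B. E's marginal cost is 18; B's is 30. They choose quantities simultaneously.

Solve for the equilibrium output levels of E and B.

36, 32

Firm E's profit: π = x_E(194 − 2x_E − x_B) − 18x_E.
∂π/∂x_E = 176 − 4x_E − x_B = 0 ⇒ x_E = 44 − 0.25x_B.
Similarly x_B = 41 − 0.25x_E.
Plugging x_B into E's best response: x_E = 44 − 0.25(41 − 0.25x_E) ⇒ 0.9375x_E = 33.75, so x_E = 36.
Then x_B = 41 − 0.25·36 = 32.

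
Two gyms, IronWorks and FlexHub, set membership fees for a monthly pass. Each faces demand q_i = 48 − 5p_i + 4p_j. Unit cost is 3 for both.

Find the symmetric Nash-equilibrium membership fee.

IronWorks's profit: π = (p_{IronWorks} − 3)(48 − 5p_{IronWorks} + 4p_{FlexHub}).
∂π/∂p_{IronWorks} = 63 − 10p_{IronWorks} + 4p_{FlexHub} = 0 ⇒ p_{IronWorks} = 6.3 + 0.4p_{FlexHub}.
The game is symmetric, so in equilibrium p_{FlexHub} = p_{IronWorks}: the reaction function gives 0.6p_{IronWorks} = 6.3, hence p_{IronWorks} = 10.5.

10.5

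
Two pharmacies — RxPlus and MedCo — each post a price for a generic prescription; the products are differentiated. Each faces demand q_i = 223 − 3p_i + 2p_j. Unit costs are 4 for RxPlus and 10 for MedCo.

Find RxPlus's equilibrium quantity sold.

RxPlus's profit: π = (p_{RxPlus} − 4)(223 − 3p_{RxPlus} + 2p_{MedCo}).
∂π/∂p_{RxPlus} = 235 − 6p_{RxPlus} + 2p_{MedCo} = 0 ⇒ p_{RxPlus} = 235/6 + (1/3)p_{MedCo}.
Similarly p_{MedCo} = 253/6 + (1/3)p_{RxPlus}.
Substituting the second reaction function into the first: p_{RxPlus} = 235/6 + (1/3)(253/6 + (1/3)p_{RxPlus}), which gives (8/9)p_{RxPlus} = 479/9 ⇒ p_{RxPlus} = 59.875.
Then p_{MedCo} = 253/6 + (1/3)·59.875 = 62.125.
q_{RxPlus} = 223 − 3·59.875 + 2·62.125 = 167.625.

167.625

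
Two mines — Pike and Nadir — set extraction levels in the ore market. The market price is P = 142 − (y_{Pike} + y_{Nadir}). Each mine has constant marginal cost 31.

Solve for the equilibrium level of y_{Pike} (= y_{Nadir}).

Mine Pike's profit: π = y_{Pike}(142 − (y_{Pike} + y_{Nadir})) − 31y_{Pike}.
∂π/∂y_{Pike} = 111 − 2y_{Pike} − y_{Nadir} = 0, so y_{Pike} = 55.5 − 0.5y_{Nadir}.
By symmetry y_{Nadir} = y_{Pike}; substituting into the reaction function, 1.5y_{Pike} = 55.5 and y_{Pike} = 37.

37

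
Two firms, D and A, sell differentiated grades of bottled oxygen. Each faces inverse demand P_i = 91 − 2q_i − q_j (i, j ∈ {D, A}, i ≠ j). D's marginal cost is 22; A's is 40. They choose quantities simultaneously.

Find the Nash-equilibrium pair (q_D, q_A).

Firm D's profit: π = q_D(91 − 2q_D − q_A) − 22q_D.
∂π/∂q_D = 69 − 4q_D − q_A = 0 ⇒ q_D = 17.25 − 0.25q_A.
Similarly q_A = 12.75 − 0.25q_D.
Solving the two reaction functions simultaneously: (1 − (−0.25)(−0.25))q_D = 17.25 − 0.25·12.75, so 0.9375q_D = 14.0625 and q_D = 15.
Then q_A = 12.75 − 0.25·15 = 9.

15, 9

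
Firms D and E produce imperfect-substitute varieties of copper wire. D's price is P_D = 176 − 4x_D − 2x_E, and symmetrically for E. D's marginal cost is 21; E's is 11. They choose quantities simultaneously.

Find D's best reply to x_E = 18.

Firm D's profit: π = x_D(176 − 4x_D − 2x_E) − 21x_D.
∂π/∂x_D = 155 − 8x_D − 2x_E = 0 ⇒ x_D = 19.375 − 0.25x_E.
At x_E = 18: x_D = 19.375 − 0.25·18 = 14.875.

14.875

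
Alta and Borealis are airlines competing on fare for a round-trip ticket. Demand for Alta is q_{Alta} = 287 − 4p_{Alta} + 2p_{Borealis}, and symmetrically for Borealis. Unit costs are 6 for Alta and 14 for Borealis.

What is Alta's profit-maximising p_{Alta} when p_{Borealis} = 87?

Alta's profit: π = (p_{Alta} − 6)(287 − 4p_{Alta} + 2p_{Borealis}).
∂π/∂p_{Alta} = 311 − 8p_{Alta} + 2p_{Borealis} = 0 ⇒ p_{Alta} = 38.875 + 0.25p_{Borealis}.
At p_{Borealis} = 87: p_{Alta} = 38.875 + 0.25·87 = 60.625.

60.625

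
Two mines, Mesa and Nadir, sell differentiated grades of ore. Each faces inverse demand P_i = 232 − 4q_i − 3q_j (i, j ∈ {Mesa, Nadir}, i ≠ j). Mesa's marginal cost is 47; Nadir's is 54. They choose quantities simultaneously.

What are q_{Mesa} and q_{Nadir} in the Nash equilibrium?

17.2, 15.8

Mine Mesa's profit: π = q_{Mesa}(232 − 4q_{Mesa} − 3q_{Nadir}) − 47q_{Mesa}.
∂π/∂q_{Mesa} = 185 − 8q_{Mesa} − 3q_{Nadir} = 0 ⇒ q_{Mesa} = 23.125 − 0.375q_{Nadir}.
Similarly q_{Nadir} = 22.25 − 0.375q_{Mesa}.
Plugging q_{Nadir} into Mesa's best response: q_{Mesa} = 23.125 − 0.375(22.25 − 0.375q_{Mesa}) ⇒ (55/64)q_{Mesa} = 473/32, so q_{Mesa} = 17.2.
Then q_{Nadir} = 22.25 − 0.375·17.2 = 15.8.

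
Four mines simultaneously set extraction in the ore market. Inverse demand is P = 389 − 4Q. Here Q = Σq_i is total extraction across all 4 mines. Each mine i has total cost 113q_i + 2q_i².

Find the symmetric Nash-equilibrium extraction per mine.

11.5

A representative mine's profit is π_i = q_i(389 − 4Q) − 113q_i − 2q_i², with Q = q_i + Σ_{j≠i} q_j.
First-order condition: 276 − 12q_i − 4Σ_{j≠i} q_j = 0.
With identical mines, set every q_j = q: then 276 − 12q − 12q = 0, i.e. q = 276/24 = 11.5.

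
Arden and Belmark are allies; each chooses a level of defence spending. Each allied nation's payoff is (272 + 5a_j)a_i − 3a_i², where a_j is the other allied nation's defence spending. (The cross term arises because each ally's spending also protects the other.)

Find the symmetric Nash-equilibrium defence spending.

272

Arden's payoff is (272 + 5a_B)a_A − 3a_A².
∂π/∂a_A = 272 + 5a_B − 6a_A = 0, so a_A = 136/3 + (5/6)a_B.
The game is symmetric, so in equilibrium a_B = a_A: the reaction function gives (1/6)a_A = 136/3, hence a_A = 272.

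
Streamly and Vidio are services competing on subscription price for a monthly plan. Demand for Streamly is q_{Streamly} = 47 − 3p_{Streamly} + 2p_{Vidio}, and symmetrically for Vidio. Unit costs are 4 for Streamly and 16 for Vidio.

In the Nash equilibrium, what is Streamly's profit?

507

Streamly's profit: π = (p_{Streamly} − 4)(47 − 3p_{Streamly} + 2p_{Vidio}).
∂π/∂p_{Streamly} = 59 − 6p_{Streamly} + 2p_{Vidio} = 0 ⇒ p_{Streamly} = 59/6 + (1/3)p_{Vidio}.
Similarly p_{Vidio} = 95/6 + (1/3)p_{Streamly}.
Solving the two reaction functions simultaneously: (1 − (1/3)(1/3))p_{Streamly} = 59/6 + (1/3)·(95/6), so (8/9)p_{Streamly} = 136/9 and p_{Streamly} = 17.
Then p_{Vidio} = 95/6 + (1/3)·17 = 21.5.
q_{Streamly} = 47 − 3·17 + 2·21.5 = 39.
Profit = (17 − 4)·39 = 507.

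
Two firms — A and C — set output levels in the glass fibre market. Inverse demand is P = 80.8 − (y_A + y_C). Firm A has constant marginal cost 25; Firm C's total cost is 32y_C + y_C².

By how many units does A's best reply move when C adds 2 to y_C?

Firm A's profit: π = y_A(80.8 − (y_A + y_C)) − 25y_A.
∂π/∂y_A = 55.8 − 2y_A − y_C = 0, so y_A = 27.9 − 0.5y_C.
The reaction-function slope is −0.5, so a 2-unit rise in y_C moves y_A by −0.5 × 2 = −1. A's best response falls — the actions are strategic substitutes.

-1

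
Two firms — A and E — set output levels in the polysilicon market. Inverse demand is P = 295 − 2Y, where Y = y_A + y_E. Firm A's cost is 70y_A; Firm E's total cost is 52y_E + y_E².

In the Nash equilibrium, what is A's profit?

Firm A's profit: π = y_A(295 − 2(y_A + y_E)) − 70y_A.
∂π/∂y_A = 225 − 4y_A − 2y_E = 0, so y_A = 56.25 − 0.5y_E.
For E: ∂π/∂y_E = 243 − 6y_E − 2y_A = 0 ⇒ y_E = 40.5 − (1/3)y_A.
Solving the two reaction functions simultaneously: (1 − (−0.5)(−1/3))y_A = 56.25 − 0.5·40.5, so (5/6)y_A = 36 and y_A = 43.2.
Then y_E = 40.5 − (1/3)·43.2 = 26.1.
Price P = 295 − 2·69.3 = 156.4.
A's profit: (156.4 − 70)·43.2 = 3732.48.

3732.48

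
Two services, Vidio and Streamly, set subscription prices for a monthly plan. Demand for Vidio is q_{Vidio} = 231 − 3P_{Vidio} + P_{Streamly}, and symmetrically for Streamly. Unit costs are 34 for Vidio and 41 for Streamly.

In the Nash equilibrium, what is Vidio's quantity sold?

99.6

Vidio's profit: π = (P_{Vidio} − 34)(231 − 3P_{Vidio} + P_{Streamly}).
∂π/∂P_{Vidio} = 333 − 6P_{Vidio} + P_{Streamly} = 0 ⇒ P_{Vidio} = 55.5 + (1/6)P_{Streamly}.
Similarly P_{Streamly} = 59 + (1/6)P_{Vidio}.
Solving the two reaction functions simultaneously: (1 − (1/6)(1/6))P_{Vidio} = 55.5 + (1/6)·59, so (35/36)P_{Vidio} = 196/3 and P_{Vidio} = 67.2.
Then P_{Streamly} = 59 + (1/6)·67.2 = 70.2.
q_{Vidio} = 231 − 3·67.2 + 70.2 = 99.6.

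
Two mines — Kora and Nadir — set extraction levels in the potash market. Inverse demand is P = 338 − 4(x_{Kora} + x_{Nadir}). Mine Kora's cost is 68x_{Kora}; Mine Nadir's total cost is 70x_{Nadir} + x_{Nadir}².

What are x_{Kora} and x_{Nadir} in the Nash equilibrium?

25.4375, 16.625

Mine Kora's profit: π = x_{Kora}(338 − 4(x_{Kora} + x_{Nadir})) − 68x_{Kora}.
∂π/∂x_{Kora} = 270 − 8x_{Kora} − 4x_{Nadir} = 0, so x_{Kora} = 33.75 − 0.5x_{Nadir}.
For Nadir: ∂π/∂x_{Nadir} = 268 − 10x_{Nadir} − 4x_{Kora} = 0 ⇒ x_{Nadir} = 26.8 − 0.4x_{Kora}.
Plugging x_{Nadir} into Kora's best response: x_{Kora} = 33.75 − 0.5(26.8 − 0.4x_{Kora}) ⇒ 0.8x_{Kora} = 20.35, so x_{Kora} = 25.4375.
Then x_{Nadir} = 26.8 − 0.4·25.4375 = 16.625.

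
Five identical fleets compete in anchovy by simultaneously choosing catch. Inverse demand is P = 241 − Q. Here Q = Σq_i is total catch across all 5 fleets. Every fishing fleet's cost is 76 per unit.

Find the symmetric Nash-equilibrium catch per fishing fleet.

A representative fishing fleet's profit is π_i = q_i(241 − Q) − 76q_i, with Q = q_i + Σ_{j≠i} q_j.
First-order condition: 165 − 2q_i − Σ_{j≠i} q_j = 0.
With identical fishing fleets, set every q_j = q: then 165 − 2q − 4q = 0, i.e. q = 165/6 = 27.5.

27.5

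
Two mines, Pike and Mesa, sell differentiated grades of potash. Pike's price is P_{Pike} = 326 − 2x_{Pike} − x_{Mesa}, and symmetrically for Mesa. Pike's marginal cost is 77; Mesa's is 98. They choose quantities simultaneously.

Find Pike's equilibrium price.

179.4

Mine Pike's profit: π = x_{Pike}(326 − 2x_{Pike} − x_{Mesa}) − 77x_{Pike}.
∂π/∂x_{Pike} = 249 − 4x_{Pike} − x_{Mesa} = 0 ⇒ x_{Pike} = 62.25 − 0.25x_{Mesa}.
Similarly x_{Mesa} = 57 − 0.25x_{Pike}.
Substituting the second reaction function into the first: x_{Pike} = 62.25 − 0.25(57 − 0.25x_{Pike}), which gives 0.9375x_{Pike} = 48 ⇒ x_{Pike} = 51.2.
Then x_{Mesa} = 57 − 0.25·51.2 = 44.2.
P_{Pike} = 326 − 2·51.2 − 44.2 = 179.4.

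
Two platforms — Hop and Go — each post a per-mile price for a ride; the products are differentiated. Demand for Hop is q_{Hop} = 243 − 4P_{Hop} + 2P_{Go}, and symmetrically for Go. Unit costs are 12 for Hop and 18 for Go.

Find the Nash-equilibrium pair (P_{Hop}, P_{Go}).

49.3, 51.7

Hop's profit: π = (P_{Hop} − 12)(243 − 4P_{Hop} + 2P_{Go}).
∂π/∂P_{Hop} = 291 − 8P_{Hop} + 2P_{Go} = 0 ⇒ P_{Hop} = 36.375 + 0.25P_{Go}.
Similarly P_{Go} = 39.375 + 0.25P_{Hop}.
Solving the two reaction functions simultaneously: (1 − (0.25)(0.25))P_{Hop} = 36.375 + 0.25·39.375, so 0.9375P_{Hop} = 1479/32 and P_{Hop} = 49.3.
Then P_{Go} = 39.375 + 0.25·49.3 = 51.7.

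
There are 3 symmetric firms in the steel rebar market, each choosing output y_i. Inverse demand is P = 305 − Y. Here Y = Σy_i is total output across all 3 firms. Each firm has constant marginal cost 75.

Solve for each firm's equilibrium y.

A representative firm's profit is π_i = y_i(305 − Y) − 75y_i, with Y = y_i + Σ_{j≠i} y_j.
First-order condition: 230 − 2y_i − Σ_{j≠i} y_j = 0.
Imposing symmetry (y_j = y for all j) turns Σ_{j≠i} y_j into 2y, so 230 = 4y and y = 57.5.

57.5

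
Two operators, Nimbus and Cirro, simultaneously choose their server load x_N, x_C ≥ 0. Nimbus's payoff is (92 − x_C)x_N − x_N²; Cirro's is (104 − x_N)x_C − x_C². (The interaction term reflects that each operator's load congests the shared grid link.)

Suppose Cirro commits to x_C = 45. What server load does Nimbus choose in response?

23.5

Expanding Nimbus's payoff: 92x_N − x_Cx_N − x_N².
∂π/∂x_N = 92 − x_C − 2x_N = 0, so x_N = 46 − 0.5x_C.
At x_C = 45: x_N = 46 − 0.5·45 = 23.5.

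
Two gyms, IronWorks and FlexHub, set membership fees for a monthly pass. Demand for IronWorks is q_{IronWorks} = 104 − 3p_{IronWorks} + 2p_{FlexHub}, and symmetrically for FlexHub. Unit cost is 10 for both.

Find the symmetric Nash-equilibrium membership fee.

33.5

IronWorks's profit: π = (p_{IronWorks} − 10)(104 − 3p_{IronWorks} + 2p_{FlexHub}).
∂π/∂p_{IronWorks} = 134 − 6p_{IronWorks} + 2p_{FlexHub} = 0 ⇒ p_{IronWorks} = 67/3 + (1/3)p_{FlexHub}.
The game is symmetric, so in equilibrium p_{FlexHub} = p_{IronWorks}: the reaction function gives (2/3)p_{IronWorks} = 67/3, hence p_{IronWorks} = 33.5.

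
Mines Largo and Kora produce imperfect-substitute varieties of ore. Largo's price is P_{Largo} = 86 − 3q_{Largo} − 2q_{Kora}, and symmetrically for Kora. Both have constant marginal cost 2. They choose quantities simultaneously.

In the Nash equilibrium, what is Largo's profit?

Mine Largo's profit: π = q_{Largo}(86 − 3q_{Largo} − 2q_{Kora}) − 2q_{Largo}.
∂π/∂q_{Largo} = 84 − 6q_{Largo} − 2q_{Kora} = 0 ⇒ q_{Largo} = 14 − (1/3)q_{Kora}.
The game is symmetric, so in equilibrium q_{Kora} = q_{Largo}: the reaction function gives (4/3)q_{Largo} = 14, hence q_{Largo} = 10.5.
P_{Largo} = 86 − 3·10.5 − 2·10.5 = 33.5.
Profit = (33.5 − 2)·10.5 = 330.75.

330.75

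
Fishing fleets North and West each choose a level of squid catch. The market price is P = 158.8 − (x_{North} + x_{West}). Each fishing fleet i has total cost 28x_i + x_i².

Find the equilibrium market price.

Fishing fleet North's profit: π = x_{North}(158.8 − (x_{North} + x_{West})) − 28x_{North} − x_{North}².
∂π/∂x_{North} = 130.8 − 4x_{North} − x_{West} = 0, so x_{North} = 32.7 − 0.25x_{West}.
Setting x_{North} = x_{West} in the reaction function: x_{North} = 32.7 − 0.25x_{North}, so x_{North} = 32.7 / 1.25 = 26.16.
Equilibrium price: P = 158.8 − 52.32 = 106.48.

106.48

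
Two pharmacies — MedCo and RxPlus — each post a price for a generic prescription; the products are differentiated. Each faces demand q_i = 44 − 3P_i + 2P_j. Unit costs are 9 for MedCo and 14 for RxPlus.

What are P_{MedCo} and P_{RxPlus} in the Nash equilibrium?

MedCo's profit: π = (P_{MedCo} − 9)(44 − 3P_{MedCo} + 2P_{RxPlus}).
∂π/∂P_{MedCo} = 71 − 6P_{MedCo} + 2P_{RxPlus} = 0 ⇒ P_{MedCo} = 71/6 + (1/3)P_{RxPlus}.
Similarly P_{RxPlus} = 43/3 + (1/3)P_{MedCo}.
Substituting the second reaction function into the first: P_{MedCo} = 71/6 + (1/3)(43/3 + (1/3)P_{MedCo}), which gives (8/9)P_{MedCo} = 299/18 ⇒ P_{MedCo} = 18.6875.
Then P_{RxPlus} = 43/3 + (1/3)·18.6875 = 20.5625.

18.6875, 20.5625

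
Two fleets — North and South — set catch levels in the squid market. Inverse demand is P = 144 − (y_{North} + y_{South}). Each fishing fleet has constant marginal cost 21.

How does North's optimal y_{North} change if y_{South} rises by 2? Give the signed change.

-1

Fishing fleet North's profit: π = y_{North}(144 − (y_{North} + y_{South})) − 21y_{North}.
∂π/∂y_{North} = 123 − 2y_{North} − y_{South} = 0, so y_{North} = 61.5 − 0.5y_{South}.
The reaction-function slope is −0.5, so a 2-unit rise in y_{South} moves y_{North} by −0.5 × 2 = −1. North's best response falls — the actions are strategic substitutes.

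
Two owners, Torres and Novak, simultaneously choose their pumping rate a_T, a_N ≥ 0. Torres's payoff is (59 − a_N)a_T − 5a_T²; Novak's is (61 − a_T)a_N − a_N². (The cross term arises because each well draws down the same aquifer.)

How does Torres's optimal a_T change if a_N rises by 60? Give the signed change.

-6

Expanding Torres's payoff: 59a_T − a_Na_T − 5a_T².
∂π/∂a_T = 59 − a_N − 10a_T = 0, so a_T = 5.9 − 0.1a_N.
The reaction-function slope is −0.1, so a 60-unit rise in a_N moves a_T by −0.1 × 60 = −6. Torres's best response falls — the actions are strategic substitutes.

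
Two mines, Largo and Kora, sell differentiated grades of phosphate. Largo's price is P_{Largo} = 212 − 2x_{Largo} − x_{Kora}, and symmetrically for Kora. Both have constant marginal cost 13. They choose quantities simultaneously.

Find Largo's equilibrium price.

Mine Largo's profit: π = x_{Largo}(212 − 2x_{Largo} − x_{Kora}) − 13x_{Largo}.
∂π/∂x_{Largo} = 199 − 4x_{Largo} − x_{Kora} = 0 ⇒ x_{Largo} = 49.75 − 0.25x_{Kora}.
The game is symmetric, so in equilibrium x_{Kora} = x_{Largo}: the reaction function gives 1.25x_{Largo} = 49.75, hence x_{Largo} = 39.8.
P_{Largo} = 212 − 2·39.8 − 39.8 = 92.6.

92.6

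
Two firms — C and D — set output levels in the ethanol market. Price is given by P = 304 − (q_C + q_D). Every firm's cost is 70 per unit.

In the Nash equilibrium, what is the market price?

Firm C's profit: π = q_C(304 − (q_C + q_D)) − 70q_C.
∂π/∂q_C = 234 − 2q_C − q_D = 0, so q_C = 117 − 0.5q_D.
Setting q_C = q_D in the reaction function: q_C = 117 − 0.5q_C, so q_C = 117 / 1.5 = 78.
Equilibrium price: P = 304 − 156 = 148.

148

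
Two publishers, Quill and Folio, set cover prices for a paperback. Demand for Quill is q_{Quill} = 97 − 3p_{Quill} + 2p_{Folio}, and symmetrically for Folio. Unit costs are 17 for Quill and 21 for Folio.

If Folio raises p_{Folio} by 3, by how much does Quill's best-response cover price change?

1

Quill's profit: π = (p_{Quill} − 17)(97 − 3p_{Quill} + 2p_{Folio}).
∂π/∂p_{Quill} = 148 − 6p_{Quill} + 2p_{Folio} = 0 ⇒ p_{Quill} = 74/3 + (1/3)p_{Folio}.
The reaction-function slope is 1/3, so a 3-unit rise in p_{Folio} moves p_{Quill} by 1/3 × 3 = 1. Quill's best response rises — the actions are strategic complements.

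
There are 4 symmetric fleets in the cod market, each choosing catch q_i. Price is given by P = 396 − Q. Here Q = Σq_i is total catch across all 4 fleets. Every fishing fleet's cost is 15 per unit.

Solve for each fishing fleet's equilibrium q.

A representative fishing fleet's profit is π_i = q_i(396 − Q) − 15q_i, with Q = q_i + Σ_{j≠i} q_j.
First-order condition: 381 − 2q_i − Σ_{j≠i} q_j = 0.
Imposing symmetry (q_j = q for all j) turns Σ_{j≠i} q_j into 3q, so 381 = 5q and q = 76.2.

76.2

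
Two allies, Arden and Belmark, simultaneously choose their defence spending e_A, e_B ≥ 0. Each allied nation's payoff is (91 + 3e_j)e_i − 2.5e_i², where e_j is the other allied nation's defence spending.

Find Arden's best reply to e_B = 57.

52.4

Arden's payoff is (91 + 3e_B)e_A − 2.5e_A².
∂π/∂e_A = 91 + 3e_B − 5e_A = 0, so e_A = 18.2 + 0.6e_B.
At e_B = 57: e_A = 18.2 + 0.6·57 = 52.4.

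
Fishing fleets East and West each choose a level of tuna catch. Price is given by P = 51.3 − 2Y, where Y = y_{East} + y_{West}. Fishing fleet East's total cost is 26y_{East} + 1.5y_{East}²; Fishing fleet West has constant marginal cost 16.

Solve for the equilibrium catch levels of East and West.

1.275, 8.1875

Fishing fleet East's profit: π = y_{East}(51.3 − 2(y_{East} + y_{West})) − 26y_{East} − 1.5y_{East}².
∂π/∂y_{East} = 25.3 − 7y_{East} − 2y_{West} = 0, so y_{East} = 253/70 − (2/7)y_{West}.
For West: ∂π/∂y_{West} = 35.3 − 4y_{West} − 2y_{East} = 0 ⇒ y_{West} = 8.825 − 0.5y_{East}.
Plugging y_{West} into East's best response: y_{East} = 253/70 − (2/7)(8.825 − 0.5y_{East}) ⇒ (6/7)y_{East} = 153/140, so y_{East} = 1.275.
Then y_{West} = 8.825 − 0.5·1.275 = 8.1875.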